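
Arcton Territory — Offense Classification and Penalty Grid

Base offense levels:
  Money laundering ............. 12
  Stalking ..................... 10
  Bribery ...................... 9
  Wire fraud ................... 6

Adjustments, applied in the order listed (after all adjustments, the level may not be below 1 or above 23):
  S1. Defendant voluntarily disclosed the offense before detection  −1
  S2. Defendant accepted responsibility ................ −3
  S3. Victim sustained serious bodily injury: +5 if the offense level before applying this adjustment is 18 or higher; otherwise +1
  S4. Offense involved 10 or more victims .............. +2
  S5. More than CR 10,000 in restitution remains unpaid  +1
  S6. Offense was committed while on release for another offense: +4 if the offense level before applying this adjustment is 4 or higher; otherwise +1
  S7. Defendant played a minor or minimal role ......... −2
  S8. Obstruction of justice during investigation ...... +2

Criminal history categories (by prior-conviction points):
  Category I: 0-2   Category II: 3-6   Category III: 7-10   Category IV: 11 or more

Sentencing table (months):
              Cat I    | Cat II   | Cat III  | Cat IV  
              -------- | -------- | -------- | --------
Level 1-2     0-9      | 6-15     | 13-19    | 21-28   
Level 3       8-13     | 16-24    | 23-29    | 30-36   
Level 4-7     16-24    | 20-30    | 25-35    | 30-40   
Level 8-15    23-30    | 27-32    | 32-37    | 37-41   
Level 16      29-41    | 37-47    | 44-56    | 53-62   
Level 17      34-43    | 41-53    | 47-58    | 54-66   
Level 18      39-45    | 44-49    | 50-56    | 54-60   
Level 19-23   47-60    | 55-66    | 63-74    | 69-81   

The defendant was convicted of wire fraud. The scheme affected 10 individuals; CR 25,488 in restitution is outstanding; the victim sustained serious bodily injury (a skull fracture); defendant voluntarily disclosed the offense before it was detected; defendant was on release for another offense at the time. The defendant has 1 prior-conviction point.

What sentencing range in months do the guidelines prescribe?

23-30 months

Base offense level for wire fraud: 6.
S1 applies: 6 − 1 = 5.
S3 applies (level before this adjustment is 5 < 18, so +1): 5 + 1 = 6.
S4 applies: 6 + 2 = 8.
S5 applies: 8 + 1 = 9.
S6 applies (level before this adjustment is 9 ≥ 4, so +4): 9 + 4 = 13.
S8 does not apply.
Final offense level: 13.
Criminal history: 1 prior point → Category I (0-2).
Level 13 falls in the 8-15 band.
Grid: Level 8-15 × Category I = 23-30 months.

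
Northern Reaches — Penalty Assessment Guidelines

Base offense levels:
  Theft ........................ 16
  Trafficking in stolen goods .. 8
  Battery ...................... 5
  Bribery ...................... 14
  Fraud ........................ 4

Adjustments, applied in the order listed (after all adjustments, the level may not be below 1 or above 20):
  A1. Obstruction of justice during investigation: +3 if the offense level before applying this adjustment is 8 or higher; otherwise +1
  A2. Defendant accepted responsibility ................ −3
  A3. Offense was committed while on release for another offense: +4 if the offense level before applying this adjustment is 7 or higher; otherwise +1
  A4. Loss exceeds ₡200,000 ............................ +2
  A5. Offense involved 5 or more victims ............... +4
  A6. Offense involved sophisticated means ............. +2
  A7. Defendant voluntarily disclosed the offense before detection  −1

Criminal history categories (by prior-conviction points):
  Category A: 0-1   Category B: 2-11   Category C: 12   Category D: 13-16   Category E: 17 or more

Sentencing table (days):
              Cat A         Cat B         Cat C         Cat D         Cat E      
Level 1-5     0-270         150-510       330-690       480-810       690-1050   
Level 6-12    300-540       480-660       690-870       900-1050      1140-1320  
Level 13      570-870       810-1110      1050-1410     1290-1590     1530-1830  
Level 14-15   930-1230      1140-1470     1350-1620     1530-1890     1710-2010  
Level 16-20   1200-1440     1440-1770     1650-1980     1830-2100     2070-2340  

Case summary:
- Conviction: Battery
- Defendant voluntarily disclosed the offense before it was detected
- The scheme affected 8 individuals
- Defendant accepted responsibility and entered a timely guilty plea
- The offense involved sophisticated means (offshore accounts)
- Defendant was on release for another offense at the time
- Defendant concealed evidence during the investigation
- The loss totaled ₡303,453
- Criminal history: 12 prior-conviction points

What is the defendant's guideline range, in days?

690-870 days

Base offense level for battery: 5.
A1 applies (level before this adjustment is 5 < 8, so +1): 5 + 1 = 6.
A2 applies: 6 − 3 = 3.
A3 applies (level before this adjustment is 3 < 7, so +1): 3 + 1 = 4.
A4 applies: 4 + 2 = 6.
A5 applies: 6 + 4 = 10.
A6 applies: 10 + 2 = 12.
A7 applies: 12 − 1 = 11.
Final offense level: 11.
Criminal history: 12 prior points → Category C (12).
Level 11 falls in the 6-12 band.
Grid: Level 6-12 × Category C = 690-870 days.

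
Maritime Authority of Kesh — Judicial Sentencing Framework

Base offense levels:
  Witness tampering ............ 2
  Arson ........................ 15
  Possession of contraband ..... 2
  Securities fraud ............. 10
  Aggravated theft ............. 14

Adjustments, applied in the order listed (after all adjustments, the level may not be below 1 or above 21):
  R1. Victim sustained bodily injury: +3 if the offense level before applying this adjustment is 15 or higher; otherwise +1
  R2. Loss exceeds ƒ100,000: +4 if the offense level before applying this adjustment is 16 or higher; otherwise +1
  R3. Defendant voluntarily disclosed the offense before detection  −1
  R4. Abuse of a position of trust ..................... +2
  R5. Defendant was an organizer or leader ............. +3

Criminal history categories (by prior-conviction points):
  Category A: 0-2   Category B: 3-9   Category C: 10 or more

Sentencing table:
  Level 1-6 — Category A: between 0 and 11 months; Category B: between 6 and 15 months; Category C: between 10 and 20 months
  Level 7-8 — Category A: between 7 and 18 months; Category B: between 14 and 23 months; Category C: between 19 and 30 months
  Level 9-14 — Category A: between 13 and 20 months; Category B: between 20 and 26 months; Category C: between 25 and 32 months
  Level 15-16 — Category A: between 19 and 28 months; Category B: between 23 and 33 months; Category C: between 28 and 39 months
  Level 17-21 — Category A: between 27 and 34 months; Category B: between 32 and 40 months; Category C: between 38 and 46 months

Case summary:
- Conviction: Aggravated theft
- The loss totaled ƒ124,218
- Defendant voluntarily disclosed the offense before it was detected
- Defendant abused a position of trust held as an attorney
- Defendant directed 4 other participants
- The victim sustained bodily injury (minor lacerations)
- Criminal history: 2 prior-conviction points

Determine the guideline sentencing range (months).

Base offense level for aggravated theft: 14.
R1 applies (level before this adjustment is 14 < 15, so +1): 14 + 1 = 15.
R2 applies (level before this adjustment is 15 < 16, so +1): 15 + 1 = 16.
R3 applies: 16 − 1 = 15.
R4 applies: 15 + 2 = 17.
R5 applies: 17 + 3 = 20.
Final offense level: 20.
Criminal history: 2 prior points → Category A (0-2).
Level 20 falls in the 17-21 band.
Grid: Level 17-21 × Category A = 27-34 months.

27-34 months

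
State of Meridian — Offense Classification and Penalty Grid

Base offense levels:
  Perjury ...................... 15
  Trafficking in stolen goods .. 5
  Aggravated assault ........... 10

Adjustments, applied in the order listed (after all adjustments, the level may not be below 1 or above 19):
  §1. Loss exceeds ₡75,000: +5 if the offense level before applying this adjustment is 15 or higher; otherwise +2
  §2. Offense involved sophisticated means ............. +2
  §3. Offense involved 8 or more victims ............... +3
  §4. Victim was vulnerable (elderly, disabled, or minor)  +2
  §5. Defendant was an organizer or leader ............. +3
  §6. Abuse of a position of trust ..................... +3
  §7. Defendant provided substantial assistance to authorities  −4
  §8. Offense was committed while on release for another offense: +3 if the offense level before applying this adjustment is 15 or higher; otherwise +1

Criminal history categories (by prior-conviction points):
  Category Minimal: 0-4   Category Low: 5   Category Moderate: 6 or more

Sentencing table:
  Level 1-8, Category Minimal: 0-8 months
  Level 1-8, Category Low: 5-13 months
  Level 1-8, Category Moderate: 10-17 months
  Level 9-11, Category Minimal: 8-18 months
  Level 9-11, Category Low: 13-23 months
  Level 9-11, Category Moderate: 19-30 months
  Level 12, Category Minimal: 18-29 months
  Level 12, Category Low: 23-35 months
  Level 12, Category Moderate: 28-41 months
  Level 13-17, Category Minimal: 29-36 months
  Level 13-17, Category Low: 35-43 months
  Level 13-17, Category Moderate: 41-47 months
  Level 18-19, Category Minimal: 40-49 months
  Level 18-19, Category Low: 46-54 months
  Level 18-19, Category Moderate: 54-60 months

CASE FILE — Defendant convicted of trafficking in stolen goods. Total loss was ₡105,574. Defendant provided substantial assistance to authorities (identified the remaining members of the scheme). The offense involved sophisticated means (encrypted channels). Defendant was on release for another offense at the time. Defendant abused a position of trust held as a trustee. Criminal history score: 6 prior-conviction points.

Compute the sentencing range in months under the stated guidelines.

19-30 months

Base offense level for trafficking in stolen goods: 5.
§1 applies (level before this adjustment is 5 < 15, so +2): 5 + 2 = 7.
§2 applies: 7 + 2 = 9.
§3 does not apply.
§5 does not apply.
§6 applies: 9 + 3 = 12.
§7 applies: 12 − 4 = 8.
§8 applies (level before this adjustment is 8 < 15, so +1): 8 + 1 = 9.
Final offense level: 9.
Criminal history: 6 prior points → Category Moderate (6+).
Level 9 falls in the 9-11 band.
Grid: Level 9-11 × Category Moderate = 19-30 months.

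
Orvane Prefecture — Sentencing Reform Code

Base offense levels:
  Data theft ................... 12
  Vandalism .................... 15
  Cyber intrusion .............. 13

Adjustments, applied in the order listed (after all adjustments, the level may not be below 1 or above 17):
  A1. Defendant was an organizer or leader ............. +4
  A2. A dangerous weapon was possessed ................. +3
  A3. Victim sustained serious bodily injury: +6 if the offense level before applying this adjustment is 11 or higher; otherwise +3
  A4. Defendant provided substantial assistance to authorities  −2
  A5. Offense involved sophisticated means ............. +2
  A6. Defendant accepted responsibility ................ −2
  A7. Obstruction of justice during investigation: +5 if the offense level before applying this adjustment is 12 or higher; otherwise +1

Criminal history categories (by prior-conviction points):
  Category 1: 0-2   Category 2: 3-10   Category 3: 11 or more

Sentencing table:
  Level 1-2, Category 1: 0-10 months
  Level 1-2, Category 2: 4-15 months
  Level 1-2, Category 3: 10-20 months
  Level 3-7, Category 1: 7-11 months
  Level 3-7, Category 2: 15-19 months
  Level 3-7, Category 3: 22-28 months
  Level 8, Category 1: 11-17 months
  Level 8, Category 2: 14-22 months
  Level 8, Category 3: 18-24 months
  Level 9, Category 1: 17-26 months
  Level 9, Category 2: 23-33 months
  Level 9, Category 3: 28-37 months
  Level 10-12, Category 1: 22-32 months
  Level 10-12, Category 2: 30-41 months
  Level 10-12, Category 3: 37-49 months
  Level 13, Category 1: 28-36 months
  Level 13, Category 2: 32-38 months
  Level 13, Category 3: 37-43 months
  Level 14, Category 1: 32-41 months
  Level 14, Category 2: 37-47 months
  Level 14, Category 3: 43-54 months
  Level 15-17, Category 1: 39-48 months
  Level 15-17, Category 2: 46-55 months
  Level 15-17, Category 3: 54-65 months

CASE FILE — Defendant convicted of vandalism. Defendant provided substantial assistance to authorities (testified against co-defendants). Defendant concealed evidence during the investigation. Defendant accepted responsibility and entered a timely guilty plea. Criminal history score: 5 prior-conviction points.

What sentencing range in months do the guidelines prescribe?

Base offense level for vandalism: 15.
A4 applies: 15 − 2 = 13.
A6 applies: 13 − 2 = 11.
A7 applies (level before this adjustment is 11 < 12, so +1): 11 + 1 = 12.
Final offense level: 12.
Criminal history: 5 prior points → Category 2 (3-10).
Level 12 falls in the 10-12 band.
Grid: Level 10-12 × Category 2 = 30-41 months.

30-41 months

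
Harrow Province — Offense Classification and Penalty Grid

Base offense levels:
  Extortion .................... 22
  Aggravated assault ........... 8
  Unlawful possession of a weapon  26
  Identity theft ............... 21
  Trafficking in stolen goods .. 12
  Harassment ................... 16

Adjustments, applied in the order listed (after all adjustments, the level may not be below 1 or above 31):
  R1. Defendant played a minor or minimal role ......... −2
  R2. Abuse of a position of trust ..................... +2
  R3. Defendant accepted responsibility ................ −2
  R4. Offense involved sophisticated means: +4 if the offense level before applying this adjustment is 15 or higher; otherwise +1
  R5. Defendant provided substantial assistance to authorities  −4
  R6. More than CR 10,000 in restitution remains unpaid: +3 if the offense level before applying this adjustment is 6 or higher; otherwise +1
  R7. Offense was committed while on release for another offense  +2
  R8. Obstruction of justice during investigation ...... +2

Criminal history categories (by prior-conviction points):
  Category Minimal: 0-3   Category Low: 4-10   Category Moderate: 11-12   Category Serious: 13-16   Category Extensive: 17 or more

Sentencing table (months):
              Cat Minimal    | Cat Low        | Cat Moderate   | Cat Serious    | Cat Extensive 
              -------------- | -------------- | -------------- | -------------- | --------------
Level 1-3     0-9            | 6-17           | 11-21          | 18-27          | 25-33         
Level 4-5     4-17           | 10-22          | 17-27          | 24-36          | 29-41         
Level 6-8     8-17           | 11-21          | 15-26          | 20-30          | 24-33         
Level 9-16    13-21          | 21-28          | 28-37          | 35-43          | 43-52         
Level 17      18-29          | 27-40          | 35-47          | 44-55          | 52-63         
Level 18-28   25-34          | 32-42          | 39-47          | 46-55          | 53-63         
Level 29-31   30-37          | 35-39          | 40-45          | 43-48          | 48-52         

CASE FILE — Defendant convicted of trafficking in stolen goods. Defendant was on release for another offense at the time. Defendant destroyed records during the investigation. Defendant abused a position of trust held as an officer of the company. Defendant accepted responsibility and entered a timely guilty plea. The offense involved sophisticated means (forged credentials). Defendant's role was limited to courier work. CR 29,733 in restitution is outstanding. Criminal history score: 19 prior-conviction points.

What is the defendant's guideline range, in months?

Base offense level for trafficking in stolen goods: 12.
R1 applies: 12 − 2 = 10.
R2 applies: 10 + 2 = 12.
R3 applies: 12 − 2 = 10.
R4 applies (level before this adjustment is 10 < 15, so +1): 10 + 1 = 11.
R6 applies (level before this adjustment is 11 ≥ 6, so +3): 11 + 3 = 14.
R7 applies: 14 + 2 = 16.
R8 applies: 16 + 2 = 18.
Final offense level: 18.
Criminal history: 19 prior points → Category Extensive (17+).
Level 18 falls in the 18-28 band.
Grid: Level 18-28 × Category Extensive = 53-63 months.

53-63 months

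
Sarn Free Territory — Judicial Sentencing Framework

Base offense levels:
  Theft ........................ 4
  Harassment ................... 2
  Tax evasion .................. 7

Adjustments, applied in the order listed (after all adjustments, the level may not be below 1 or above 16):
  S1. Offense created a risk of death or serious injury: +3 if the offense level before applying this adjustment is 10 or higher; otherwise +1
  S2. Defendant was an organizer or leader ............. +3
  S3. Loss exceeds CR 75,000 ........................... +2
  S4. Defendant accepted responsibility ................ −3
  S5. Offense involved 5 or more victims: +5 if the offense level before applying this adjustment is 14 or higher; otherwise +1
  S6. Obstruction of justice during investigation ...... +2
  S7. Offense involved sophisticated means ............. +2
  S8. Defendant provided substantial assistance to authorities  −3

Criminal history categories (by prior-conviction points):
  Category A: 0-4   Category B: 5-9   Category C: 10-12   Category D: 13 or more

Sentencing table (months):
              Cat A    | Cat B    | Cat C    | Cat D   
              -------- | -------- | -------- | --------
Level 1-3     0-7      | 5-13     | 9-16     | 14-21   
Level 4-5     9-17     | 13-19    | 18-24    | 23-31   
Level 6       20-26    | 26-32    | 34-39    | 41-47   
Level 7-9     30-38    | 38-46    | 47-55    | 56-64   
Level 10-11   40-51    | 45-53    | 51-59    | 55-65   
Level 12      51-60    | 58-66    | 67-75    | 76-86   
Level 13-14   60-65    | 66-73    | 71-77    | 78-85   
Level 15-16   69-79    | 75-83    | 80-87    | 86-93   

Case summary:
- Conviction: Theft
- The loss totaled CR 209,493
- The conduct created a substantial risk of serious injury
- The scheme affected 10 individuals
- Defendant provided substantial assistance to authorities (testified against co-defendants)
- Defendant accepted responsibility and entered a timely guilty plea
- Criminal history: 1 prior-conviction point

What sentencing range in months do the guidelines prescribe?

Base offense level for theft: 4.
S1 applies (level before this adjustment is 4 < 10, so +1): 4 + 1 = 5.
S3 applies: 5 + 2 = 7.
S4 applies: 7 − 3 = 4.
S5 applies (level before this adjustment is 4 < 14, so +1): 4 + 1 = 5.
S6 does not apply.
S8 applies: 5 − 3 = 2.
Final offense level: 2.
Criminal history: 1 prior point → Category A (0-4).
Level 2 falls in the 1-3 band.
Grid: Level 1-3 × Category A = 0-7 months.

0-7 months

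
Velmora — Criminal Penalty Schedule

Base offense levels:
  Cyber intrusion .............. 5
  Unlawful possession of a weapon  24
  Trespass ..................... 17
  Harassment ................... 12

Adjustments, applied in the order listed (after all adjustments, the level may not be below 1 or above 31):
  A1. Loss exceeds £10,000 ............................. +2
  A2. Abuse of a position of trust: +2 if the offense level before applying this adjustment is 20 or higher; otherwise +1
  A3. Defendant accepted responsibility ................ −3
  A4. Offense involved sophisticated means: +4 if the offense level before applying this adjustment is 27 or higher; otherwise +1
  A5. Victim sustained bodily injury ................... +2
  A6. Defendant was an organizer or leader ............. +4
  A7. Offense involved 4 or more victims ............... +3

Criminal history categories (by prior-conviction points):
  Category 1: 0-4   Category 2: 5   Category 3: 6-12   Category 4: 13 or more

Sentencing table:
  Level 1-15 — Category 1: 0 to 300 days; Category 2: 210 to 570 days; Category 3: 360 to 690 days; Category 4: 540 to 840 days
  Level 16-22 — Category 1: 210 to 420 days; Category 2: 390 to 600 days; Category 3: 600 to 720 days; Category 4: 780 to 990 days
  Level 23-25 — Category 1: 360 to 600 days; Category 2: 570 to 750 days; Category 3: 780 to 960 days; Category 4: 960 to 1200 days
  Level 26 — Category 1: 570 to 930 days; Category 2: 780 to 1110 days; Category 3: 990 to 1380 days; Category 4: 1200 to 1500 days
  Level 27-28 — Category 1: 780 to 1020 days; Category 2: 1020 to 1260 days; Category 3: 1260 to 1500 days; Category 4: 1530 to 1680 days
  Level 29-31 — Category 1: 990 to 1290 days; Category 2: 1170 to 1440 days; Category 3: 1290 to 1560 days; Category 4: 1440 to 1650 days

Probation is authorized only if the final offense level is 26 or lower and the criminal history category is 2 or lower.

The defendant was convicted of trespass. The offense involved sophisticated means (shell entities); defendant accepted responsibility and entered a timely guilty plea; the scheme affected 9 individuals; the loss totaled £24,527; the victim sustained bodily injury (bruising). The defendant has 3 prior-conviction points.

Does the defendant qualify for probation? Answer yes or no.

Yes

Base offense level for trespass: 17.
A1 applies: 17 + 2 = 19.
A2 does not apply.
A3 applies: 19 − 3 = 16.
A4 applies (level before this adjustment is 16 < 27, so +1): 16 + 1 = 17.
A5 applies: 17 + 2 = 19.
A7 applies: 19 + 3 = 22.
Final offense level: 22.
Criminal history: 3 prior points → Category 1 (0-4).
Level 22 falls in the 16-22 band.
Grid: Level 16-22 × Category 1 = 210-420 days.
Probation check: level 22 ≤ 26 and category 1 ≤ 2 → eligible.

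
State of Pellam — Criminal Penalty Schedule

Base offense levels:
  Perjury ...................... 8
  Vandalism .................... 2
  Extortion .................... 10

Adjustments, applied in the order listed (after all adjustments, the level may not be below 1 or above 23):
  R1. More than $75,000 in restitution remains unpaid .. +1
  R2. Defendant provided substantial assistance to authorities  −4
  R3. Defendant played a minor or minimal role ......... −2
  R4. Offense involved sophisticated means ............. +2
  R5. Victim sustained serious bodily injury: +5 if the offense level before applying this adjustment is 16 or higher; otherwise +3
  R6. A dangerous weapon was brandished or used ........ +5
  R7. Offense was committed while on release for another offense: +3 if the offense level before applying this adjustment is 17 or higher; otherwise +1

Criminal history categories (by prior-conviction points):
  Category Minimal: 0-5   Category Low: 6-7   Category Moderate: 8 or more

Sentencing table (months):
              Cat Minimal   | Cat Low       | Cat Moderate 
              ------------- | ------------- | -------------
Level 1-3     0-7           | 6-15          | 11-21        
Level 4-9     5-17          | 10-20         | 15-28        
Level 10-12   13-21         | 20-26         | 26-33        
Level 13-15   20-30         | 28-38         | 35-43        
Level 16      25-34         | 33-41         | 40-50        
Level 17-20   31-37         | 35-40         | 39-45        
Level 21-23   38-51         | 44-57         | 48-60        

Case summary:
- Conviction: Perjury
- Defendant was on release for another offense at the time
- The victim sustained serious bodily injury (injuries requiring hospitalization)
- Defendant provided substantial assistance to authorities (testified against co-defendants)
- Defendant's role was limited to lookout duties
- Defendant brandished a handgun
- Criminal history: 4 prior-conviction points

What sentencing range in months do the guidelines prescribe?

13-21 months

Base offense level for perjury: 8.
R1 does not apply.
R2 applies: 8 − 4 = 4.
R3 applies: 4 − 2 = 2.
R5 applies (level before this adjustment is 2 < 16, so +3): 2 + 3 = 5.
R6 applies: 5 + 5 = 10.
R7 applies (level before this adjustment is 10 < 17, so +1): 10 + 1 = 11.
Final offense level: 11.
Criminal history: 4 prior points → Category Minimal (0-5).
Level 11 falls in the 10-12 band.
Grid: Level 10-12 × Category Minimal = 13-21 months.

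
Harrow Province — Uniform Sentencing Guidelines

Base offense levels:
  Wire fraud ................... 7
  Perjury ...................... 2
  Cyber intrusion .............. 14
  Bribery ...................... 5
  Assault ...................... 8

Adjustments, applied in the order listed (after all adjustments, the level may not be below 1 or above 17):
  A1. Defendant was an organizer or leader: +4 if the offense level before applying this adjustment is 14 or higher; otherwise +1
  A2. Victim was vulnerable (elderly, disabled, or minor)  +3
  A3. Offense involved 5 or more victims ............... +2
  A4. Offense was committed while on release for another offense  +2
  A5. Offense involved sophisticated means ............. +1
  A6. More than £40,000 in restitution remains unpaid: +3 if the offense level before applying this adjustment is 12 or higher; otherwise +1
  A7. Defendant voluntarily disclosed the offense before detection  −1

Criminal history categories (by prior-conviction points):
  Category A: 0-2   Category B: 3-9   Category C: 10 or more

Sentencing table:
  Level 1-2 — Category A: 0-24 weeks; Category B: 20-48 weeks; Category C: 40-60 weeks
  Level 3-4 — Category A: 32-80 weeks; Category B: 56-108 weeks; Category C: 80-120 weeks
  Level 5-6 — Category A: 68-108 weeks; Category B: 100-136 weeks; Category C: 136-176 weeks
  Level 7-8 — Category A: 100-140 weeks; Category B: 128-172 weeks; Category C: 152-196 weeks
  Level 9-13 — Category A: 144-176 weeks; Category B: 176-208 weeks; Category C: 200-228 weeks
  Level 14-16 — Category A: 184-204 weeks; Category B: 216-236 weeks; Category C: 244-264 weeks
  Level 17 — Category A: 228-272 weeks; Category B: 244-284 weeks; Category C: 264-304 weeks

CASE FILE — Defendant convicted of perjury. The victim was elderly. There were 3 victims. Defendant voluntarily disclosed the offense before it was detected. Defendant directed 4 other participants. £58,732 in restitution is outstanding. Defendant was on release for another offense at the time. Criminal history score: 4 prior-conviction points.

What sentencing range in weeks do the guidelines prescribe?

128-172 weeks

Base offense level for perjury: 2.
A1 applies (level before this adjustment is 2 < 14, so +1): 2 + 1 = 3.
A2 applies: 3 + 3 = 6.
A4 applies: 6 + 2 = 8.
A5 does not apply.
A6 applies (level before this adjustment is 8 < 12, so +1): 8 + 1 = 9.
A7 applies: 9 − 1 = 8.
Final offense level: 8.
Criminal history: 4 prior points → Category B (3-9).
Level 8 falls in the 7-8 band.
Grid: Level 7-8 × Category B = 128-172 weeks.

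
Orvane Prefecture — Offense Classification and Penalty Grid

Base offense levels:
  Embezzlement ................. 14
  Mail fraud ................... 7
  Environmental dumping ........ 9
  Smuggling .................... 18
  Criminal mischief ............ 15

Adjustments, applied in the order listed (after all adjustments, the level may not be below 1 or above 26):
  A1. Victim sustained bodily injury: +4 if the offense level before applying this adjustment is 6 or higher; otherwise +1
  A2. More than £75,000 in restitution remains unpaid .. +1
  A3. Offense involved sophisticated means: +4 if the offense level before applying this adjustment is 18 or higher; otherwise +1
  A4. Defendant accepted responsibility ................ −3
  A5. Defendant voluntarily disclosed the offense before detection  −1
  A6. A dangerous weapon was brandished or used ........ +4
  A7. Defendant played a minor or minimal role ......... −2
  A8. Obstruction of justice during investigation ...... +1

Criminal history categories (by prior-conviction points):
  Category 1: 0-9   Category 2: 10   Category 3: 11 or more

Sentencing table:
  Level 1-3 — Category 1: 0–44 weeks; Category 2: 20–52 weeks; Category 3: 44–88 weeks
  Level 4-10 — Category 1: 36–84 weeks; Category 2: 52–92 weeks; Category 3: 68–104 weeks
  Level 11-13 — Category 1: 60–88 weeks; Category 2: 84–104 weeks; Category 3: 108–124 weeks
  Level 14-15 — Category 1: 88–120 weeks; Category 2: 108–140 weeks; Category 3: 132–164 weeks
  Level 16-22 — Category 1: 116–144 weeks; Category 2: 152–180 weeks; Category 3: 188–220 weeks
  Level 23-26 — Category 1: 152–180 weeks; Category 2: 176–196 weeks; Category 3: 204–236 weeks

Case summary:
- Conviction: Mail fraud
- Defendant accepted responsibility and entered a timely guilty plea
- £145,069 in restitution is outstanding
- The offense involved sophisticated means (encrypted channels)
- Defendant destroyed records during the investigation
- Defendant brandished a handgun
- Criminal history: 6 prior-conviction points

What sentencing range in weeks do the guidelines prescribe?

Base offense level for mail fraud: 7.
A1 does not apply.
A2 applies: 7 + 1 = 8.
A3 applies (level before this adjustment is 8 < 18, so +1): 8 + 1 = 9.
A4 applies: 9 − 3 = 6.
A6 applies: 6 + 4 = 10.
A7 does not apply.
A8 applies: 10 + 1 = 11.
Final offense level: 11.
Criminal history: 6 prior points → Category 1 (0-9).
Level 11 falls in the 11-13 band.
Grid: Level 11-13 × Category 1 = 60-88 weeks.

60-88 weeks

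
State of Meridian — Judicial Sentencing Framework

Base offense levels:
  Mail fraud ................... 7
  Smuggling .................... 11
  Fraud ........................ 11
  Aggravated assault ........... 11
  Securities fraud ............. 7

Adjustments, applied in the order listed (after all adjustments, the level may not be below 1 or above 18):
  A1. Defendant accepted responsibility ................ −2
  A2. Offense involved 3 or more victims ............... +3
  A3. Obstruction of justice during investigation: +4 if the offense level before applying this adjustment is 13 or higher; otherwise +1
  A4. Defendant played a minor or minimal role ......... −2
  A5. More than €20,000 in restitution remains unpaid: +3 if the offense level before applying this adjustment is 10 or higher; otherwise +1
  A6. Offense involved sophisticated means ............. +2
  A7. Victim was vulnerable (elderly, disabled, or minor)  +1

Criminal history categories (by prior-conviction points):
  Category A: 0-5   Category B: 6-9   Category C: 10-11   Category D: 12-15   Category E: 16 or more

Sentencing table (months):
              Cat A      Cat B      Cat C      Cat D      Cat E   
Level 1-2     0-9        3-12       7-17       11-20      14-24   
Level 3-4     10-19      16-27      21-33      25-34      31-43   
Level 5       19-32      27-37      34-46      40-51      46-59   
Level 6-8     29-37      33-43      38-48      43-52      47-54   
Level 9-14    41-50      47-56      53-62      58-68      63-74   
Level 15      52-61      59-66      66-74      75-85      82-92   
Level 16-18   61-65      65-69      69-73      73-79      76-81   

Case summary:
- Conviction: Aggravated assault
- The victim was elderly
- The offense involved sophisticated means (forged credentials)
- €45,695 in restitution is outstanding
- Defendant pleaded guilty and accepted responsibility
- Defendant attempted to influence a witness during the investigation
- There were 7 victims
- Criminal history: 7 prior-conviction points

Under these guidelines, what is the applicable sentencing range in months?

Base offense level for aggravated assault: 11.
A1 applies: 11 − 2 = 9.
A2 applies: 9 + 3 = 12.
A3 applies (level before this adjustment is 12 < 13, so +1): 12 + 1 = 13.
A4 does not apply.
A5 applies (level before this adjustment is 13 ≥ 10, so +3): 13 + 3 = 16.
A6 applies: 16 + 2 = 18.
A7 applies: 18 + 1 = 19.
Level 19 exceeds the maximum of 18; capped at 18.
Final offense level: 18.
Criminal history: 7 prior points → Category B (6-9).
Level 18 falls in the 16-18 band.
Grid: Level 16-18 × Category B = 65-69 months.

65-69 months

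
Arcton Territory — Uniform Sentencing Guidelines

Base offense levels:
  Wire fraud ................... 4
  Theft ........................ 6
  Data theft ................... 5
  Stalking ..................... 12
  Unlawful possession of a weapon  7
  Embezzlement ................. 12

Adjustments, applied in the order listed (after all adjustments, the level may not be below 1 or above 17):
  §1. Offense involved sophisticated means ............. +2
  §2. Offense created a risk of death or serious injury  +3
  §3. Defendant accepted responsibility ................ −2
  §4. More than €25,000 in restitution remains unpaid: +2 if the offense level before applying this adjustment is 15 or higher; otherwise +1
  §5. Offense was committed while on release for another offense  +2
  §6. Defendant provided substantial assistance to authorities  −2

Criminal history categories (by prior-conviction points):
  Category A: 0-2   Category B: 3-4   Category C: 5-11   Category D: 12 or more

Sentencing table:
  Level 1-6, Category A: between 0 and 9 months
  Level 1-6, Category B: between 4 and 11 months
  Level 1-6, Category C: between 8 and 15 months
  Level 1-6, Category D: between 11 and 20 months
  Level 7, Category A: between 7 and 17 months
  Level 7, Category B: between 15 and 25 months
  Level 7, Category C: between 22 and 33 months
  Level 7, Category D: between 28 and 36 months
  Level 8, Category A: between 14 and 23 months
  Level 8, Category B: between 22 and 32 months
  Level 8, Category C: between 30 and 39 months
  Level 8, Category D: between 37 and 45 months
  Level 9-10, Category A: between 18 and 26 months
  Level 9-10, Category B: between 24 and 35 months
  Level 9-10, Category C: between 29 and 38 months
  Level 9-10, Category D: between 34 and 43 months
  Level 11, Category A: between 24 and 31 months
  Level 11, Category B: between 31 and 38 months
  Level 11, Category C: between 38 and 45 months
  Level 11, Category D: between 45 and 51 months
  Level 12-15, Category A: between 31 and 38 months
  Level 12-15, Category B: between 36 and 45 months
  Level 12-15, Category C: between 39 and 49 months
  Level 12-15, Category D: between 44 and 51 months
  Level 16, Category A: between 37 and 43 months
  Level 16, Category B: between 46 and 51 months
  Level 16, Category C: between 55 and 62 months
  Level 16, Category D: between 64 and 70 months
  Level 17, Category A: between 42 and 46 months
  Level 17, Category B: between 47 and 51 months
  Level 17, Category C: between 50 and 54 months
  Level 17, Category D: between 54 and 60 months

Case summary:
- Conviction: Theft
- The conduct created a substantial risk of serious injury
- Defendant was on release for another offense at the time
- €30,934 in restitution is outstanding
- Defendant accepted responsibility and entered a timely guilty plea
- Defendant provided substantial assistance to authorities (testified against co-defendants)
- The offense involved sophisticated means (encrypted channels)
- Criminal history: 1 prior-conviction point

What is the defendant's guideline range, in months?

18-26 months

Base offense level for theft: 6.
§1 applies: 6 + 2 = 8.
§2 applies: 8 + 3 = 11.
§3 applies: 11 − 2 = 9.
§4 applies (level before this adjustment is 9 < 15, so +1): 9 + 1 = 10.
§5 applies: 10 + 2 = 12.
§6 applies: 12 − 2 = 10.
Final offense level: 10.
Criminal history: 1 prior point → Category A (0-2).
Level 10 falls in the 9-10 band.
Grid: Level 9-10 × Category A = 18-26 months.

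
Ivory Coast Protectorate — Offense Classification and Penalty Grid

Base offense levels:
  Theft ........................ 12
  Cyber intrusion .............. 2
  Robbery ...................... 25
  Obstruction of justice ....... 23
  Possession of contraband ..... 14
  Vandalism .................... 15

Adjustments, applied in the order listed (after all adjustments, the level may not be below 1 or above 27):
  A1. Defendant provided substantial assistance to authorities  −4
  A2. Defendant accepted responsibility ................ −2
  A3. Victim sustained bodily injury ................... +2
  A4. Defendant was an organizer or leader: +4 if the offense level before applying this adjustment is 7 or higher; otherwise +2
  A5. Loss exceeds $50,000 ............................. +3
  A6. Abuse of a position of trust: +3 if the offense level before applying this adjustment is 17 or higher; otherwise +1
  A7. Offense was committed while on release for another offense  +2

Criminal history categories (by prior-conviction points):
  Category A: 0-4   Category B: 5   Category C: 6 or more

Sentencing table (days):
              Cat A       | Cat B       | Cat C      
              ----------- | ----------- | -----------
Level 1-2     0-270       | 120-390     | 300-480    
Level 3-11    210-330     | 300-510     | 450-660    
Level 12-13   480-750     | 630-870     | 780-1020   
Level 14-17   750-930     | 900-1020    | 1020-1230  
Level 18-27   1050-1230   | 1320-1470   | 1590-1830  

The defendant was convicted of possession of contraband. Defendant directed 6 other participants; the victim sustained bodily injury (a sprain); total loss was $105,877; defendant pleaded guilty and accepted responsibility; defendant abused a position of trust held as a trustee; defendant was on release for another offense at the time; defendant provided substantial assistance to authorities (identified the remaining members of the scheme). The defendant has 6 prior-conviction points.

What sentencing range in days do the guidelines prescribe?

Base offense level for possession of contraband: 14.
A1 applies: 14 − 4 = 10.
A2 applies: 10 − 2 = 8.
A3 applies: 8 + 2 = 10.
A4 applies (level before this adjustment is 10 ≥ 7, so +4): 10 + 4 = 14.
A5 applies: 14 + 3 = 17.
A6 applies (level before this adjustment is 17 ≥ 17, so +3): 17 + 3 = 20.
A7 applies: 20 + 2 = 22.
Final offense level: 22.
Criminal history: 6 prior points → Category C (6+).
Level 22 falls in the 18-27 band.
Grid: Level 18-27 × Category C = 1590-1830 days.

1590-1830 days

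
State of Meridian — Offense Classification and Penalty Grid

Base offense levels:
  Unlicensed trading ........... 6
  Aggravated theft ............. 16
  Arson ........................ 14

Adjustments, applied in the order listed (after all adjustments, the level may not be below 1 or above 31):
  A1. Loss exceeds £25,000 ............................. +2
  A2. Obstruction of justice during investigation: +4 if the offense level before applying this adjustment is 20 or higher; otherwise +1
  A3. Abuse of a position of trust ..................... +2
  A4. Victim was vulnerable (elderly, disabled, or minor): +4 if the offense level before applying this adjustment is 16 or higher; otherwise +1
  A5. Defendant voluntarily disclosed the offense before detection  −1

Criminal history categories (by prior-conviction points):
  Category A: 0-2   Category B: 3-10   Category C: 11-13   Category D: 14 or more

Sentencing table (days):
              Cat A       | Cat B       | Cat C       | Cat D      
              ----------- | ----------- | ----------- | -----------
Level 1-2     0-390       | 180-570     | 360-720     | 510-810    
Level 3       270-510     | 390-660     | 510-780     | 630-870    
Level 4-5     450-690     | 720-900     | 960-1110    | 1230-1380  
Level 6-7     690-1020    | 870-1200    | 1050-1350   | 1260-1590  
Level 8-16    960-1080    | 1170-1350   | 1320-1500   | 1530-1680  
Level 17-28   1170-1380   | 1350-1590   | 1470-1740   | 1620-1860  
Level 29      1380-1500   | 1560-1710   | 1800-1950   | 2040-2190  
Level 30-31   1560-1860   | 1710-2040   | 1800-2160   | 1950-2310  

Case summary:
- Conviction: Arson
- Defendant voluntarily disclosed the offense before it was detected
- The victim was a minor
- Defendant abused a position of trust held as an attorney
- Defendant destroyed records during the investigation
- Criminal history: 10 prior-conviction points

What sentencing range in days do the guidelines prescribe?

Base offense level for arson: 14.
A1 does not apply.
A2 applies (level before this adjustment is 14 < 20, so +1): 14 + 1 = 15.
A3 applies: 15 + 2 = 17.
A4 applies (level before this adjustment is 17 ≥ 16, so +4): 17 + 4 = 21.
A5 applies: 21 − 1 = 20.
Final offense level: 20.
Criminal history: 10 prior points → Category B (3-10).
Level 20 falls in the 17-28 band.
Grid: Level 17-28 × Category B = 1350-1590 days.

1350-1590 days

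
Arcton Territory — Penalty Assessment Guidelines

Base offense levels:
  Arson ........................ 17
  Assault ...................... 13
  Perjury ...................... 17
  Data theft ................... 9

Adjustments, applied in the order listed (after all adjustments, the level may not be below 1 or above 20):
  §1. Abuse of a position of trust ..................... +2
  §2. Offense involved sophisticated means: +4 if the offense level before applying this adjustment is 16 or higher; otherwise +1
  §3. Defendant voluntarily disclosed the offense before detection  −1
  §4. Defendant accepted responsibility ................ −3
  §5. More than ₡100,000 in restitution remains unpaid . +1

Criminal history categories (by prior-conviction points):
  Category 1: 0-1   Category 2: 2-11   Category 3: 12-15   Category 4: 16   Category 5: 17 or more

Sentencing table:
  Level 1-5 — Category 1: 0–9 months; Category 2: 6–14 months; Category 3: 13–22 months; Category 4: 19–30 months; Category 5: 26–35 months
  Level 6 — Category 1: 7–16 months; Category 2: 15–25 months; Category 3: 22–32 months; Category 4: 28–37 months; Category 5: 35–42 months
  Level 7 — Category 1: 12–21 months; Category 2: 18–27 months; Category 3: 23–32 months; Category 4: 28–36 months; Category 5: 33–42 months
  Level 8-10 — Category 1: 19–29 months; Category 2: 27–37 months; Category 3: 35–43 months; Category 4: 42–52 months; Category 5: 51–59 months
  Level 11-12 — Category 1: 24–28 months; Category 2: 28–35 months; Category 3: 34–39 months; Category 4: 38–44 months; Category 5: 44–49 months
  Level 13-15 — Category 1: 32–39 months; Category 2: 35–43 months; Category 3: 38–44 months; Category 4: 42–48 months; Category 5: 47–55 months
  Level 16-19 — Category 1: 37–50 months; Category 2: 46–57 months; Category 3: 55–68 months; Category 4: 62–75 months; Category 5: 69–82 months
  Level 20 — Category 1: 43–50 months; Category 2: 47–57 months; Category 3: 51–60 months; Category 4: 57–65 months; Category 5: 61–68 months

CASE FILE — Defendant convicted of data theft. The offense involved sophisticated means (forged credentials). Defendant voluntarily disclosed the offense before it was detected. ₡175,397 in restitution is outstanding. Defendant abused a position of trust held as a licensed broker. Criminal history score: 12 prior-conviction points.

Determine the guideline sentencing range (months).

Base offense level for data theft: 9.
§1 applies: 9 + 2 = 11.
§2 applies (level before this adjustment is 11 < 16, so +1): 11 + 1 = 12.
§3 applies: 12 − 1 = 11.
§4 does not apply.
§5 applies: 11 + 1 = 12.
Final offense level: 12.
Criminal history: 12 prior points → Category 3 (12-15).
Level 12 falls in the 11-12 band.
Grid: Level 11-12 × Category 3 = 34-39 months.

34-39 months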